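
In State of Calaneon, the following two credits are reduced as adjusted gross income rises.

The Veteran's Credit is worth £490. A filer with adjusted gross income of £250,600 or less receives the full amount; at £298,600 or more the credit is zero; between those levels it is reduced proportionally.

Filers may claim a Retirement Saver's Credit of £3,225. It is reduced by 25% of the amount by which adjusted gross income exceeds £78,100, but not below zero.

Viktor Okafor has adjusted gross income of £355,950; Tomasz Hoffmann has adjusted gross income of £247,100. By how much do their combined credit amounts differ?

Viktor (£355,950): Veteran's Credit: £355,950 is at or above £298,600, so the credit is £0. Retirement Saver's Credit: 25% of the £277,850 excess over £78,100 is £69,462.50 ≥ base, so the credit is £0. total £0 + £0 = £0
Tomasz (£247,100): Veteran's Credit: £247,100 is at or below the £250,600 threshold, so the full £490 applies. Retirement Saver's Credit: 25% of the £169,000 excess over £78,100 is £42,250 ≥ base, so the credit is £0. total £490 + £0 = £490
Difference: |£0 − £490| = £490.

£490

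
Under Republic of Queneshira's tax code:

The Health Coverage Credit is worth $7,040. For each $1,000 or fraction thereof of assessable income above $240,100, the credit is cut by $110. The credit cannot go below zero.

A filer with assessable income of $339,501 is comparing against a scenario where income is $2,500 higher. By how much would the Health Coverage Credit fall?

$0

At $339,501 — income exceeds $240,100 by $99,401 → 100 increments × $110 = $11,000 ≥ base, so the credit is $0.
At $342,001 — income exceeds $240,100 by $101,901 → 102 increments × $110 = $11,220 ≥ base, so the credit is $0.
Lost: $0 − $0 = $0.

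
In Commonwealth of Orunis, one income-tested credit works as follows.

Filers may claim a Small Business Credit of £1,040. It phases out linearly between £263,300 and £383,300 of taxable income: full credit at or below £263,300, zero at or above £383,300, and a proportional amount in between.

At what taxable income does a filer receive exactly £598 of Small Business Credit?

£314,300

£598 is 598/1,040 of the full £1,040, so 442/1,040 of the £120,000 range has been used: income = £263,300 + £120,000 × 442/1,040 = £314,300.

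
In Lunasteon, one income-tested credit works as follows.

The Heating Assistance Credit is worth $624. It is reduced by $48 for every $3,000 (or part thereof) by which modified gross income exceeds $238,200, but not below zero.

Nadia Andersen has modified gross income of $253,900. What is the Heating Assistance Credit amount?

$336

Heating Assistance Credit: income exceeds $238,200 by $15,700, which is 6 full-or-partial $3,000 increments; reduction = 6 × $48 = $288, leaving $336.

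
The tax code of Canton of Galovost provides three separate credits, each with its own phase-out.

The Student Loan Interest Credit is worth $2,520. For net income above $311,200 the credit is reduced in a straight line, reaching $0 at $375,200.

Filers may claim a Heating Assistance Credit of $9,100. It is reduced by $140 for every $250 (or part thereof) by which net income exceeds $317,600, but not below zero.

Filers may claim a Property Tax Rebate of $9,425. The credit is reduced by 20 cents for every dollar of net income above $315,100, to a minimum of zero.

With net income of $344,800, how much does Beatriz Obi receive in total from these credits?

$4,682

Student Loan Interest Credit: $344,800 is $33,600 into a $64,000 phase-out range, leaving 30,400/64,000 of the credit: $2,520 × 30,400/64,000 = $1,197.
Heating Assistance Credit: income exceeds $317,600 by $27,200 → 109 increments × $140 = $15,260 ≥ base, so the credit is $0.
Property Tax Rebate: 20% of the $29,700 excess over $315,100 is $5,940; credit = $9,425 − $5,940 = $3,485.
Total: $1,197 + $0 + $3,485 = $4,682.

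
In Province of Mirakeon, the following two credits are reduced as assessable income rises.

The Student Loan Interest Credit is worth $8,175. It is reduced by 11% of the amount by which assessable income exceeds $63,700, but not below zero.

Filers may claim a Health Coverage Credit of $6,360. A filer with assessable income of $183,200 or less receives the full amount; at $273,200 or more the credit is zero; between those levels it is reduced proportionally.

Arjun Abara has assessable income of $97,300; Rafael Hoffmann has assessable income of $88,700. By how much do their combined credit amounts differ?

$946

Arjun ($97,300): Student Loan Interest Credit: 11% of the $33,600 excess over $63,700 is $3,696; credit = $8,175 − $3,696 = $4,479. Health Coverage Credit: $97,300 is at or below the $183,200 threshold, so the full $6,360 applies. total $4,479 + $6,360 = $10,839
Rafael ($88,700): Student Loan Interest Credit: 11% of the $25,000 excess over $63,700 is $2,750; credit = $8,175 − $2,750 = $5,425. Health Coverage Credit: $88,700 is at or below the $183,200 threshold, so the full $6,360 applies. total $5,425 + $6,360 = $11,785
Difference: |$10,839 − $11,785| = $946.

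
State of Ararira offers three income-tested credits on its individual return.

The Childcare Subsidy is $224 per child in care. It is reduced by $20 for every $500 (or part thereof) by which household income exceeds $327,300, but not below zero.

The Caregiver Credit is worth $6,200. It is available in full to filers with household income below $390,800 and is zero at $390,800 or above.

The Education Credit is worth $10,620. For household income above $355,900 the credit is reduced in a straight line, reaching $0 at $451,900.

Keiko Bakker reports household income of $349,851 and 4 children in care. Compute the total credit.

Childcare Subsidy: base = 4 × $224 = $896. income exceeds $327,300 by $22,551 → 46 increments × $20 = $920 ≥ base, so the credit is $0.
Caregiver Credit: $349,851 is below the $390,800 cutoff, so the full $6,200 applies.
Education Credit: $349,851 is at or below the $355,900 threshold, so the full $10,620 applies.
Total: $0 + $6,200 + $10,620 = $16,820.

$16,820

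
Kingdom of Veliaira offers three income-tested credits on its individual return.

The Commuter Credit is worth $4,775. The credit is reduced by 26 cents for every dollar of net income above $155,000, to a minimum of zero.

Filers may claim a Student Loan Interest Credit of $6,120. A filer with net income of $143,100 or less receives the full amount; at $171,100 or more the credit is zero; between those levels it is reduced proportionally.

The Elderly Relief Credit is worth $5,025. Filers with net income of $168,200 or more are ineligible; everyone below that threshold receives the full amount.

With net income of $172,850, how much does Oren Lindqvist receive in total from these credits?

$134

Commuter Credit: 26% of the $17,850 excess over $155,000 is $4,641; credit = $4,775 − $4,641 = $134.
Student Loan Interest Credit: $172,850 is at or above $171,100, so the credit is $0.
Elderly Relief Credit: $172,850 meets or exceeds the $168,200 cutoff, so the credit is $0.
Total: $134 + $0 + $0 = $134.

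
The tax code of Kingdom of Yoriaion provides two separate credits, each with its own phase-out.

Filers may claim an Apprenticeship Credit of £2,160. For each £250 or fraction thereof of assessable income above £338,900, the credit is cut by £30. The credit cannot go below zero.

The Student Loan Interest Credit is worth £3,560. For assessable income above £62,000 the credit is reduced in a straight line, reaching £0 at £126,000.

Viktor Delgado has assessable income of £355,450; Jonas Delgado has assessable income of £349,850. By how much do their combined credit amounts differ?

£690

Viktor (£355,450): Apprenticeship Credit: income exceeds £338,900 by £16,550, which is 67 full-or-partial £250 increments; reduction = 67 × £30 = £2,010, leaving £150. Student Loan Interest Credit: £355,450 is at or above £126,000, so the credit is £0. total £150 + £0 = £150
Jonas (£349,850): Apprenticeship Credit: income exceeds £338,900 by £10,950, which is 44 full-or-partial £250 increments; reduction = 44 × £30 = £1,320, leaving £840. Student Loan Interest Credit: £349,850 is at or above £126,000, so the credit is £0. total £840 + £0 = £840
Difference: |£150 − £840| = £690.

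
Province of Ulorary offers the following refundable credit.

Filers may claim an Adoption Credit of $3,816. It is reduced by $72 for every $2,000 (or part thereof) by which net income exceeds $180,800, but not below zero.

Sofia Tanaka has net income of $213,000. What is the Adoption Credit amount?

$2,592

Adoption Credit: income exceeds $180,800 by $32,200, which is 17 full-or-partial $2,000 increments; reduction = 17 × $72 = $1,224, leaving $2,592.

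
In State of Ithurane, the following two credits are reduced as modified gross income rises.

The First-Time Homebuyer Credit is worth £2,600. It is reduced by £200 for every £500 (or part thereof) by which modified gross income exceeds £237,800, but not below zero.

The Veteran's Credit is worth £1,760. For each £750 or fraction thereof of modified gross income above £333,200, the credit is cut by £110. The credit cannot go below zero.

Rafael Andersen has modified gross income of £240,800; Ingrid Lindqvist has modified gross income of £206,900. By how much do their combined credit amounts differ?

£1,200

Rafael (£240,800): First-Time Homebuyer Credit: income exceeds £237,800 by £3,000, which is 6 full-or-partial £500 increments; reduction = 6 × £200 = £1,200, leaving £1,400. Veteran's Credit: £240,800 is at or below the £333,200 threshold, so the full £1,760 applies. total £1,400 + £1,760 = £3,160
Ingrid (£206,900): First-Time Homebuyer Credit: £206,900 is at or below the £237,800 threshold, so the full £2,600 applies. Veteran's Credit: £206,900 is at or below the £333,200 threshold, so the full £1,760 applies. total £2,600 + £1,760 = £4,360
Difference: |£3,160 − £4,360| = £1,200.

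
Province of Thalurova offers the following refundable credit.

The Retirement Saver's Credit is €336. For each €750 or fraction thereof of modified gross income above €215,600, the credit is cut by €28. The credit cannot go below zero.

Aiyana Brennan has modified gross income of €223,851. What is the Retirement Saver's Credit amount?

Retirement Saver's Credit: income exceeds €215,600 by €8,251 → 12 increments × €28 = €336 ≥ base, so the credit is €0.

€0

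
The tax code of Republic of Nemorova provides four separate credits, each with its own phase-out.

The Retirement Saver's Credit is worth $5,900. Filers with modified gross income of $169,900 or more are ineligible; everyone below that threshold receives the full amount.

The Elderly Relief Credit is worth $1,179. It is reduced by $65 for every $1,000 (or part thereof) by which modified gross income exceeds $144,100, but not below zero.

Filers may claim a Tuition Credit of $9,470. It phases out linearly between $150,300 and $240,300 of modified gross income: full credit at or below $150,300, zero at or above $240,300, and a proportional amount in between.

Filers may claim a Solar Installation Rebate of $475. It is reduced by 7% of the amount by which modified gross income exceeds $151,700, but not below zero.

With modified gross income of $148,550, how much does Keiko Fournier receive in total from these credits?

Retirement Saver's Credit: $148,550 is below the $169,900 cutoff, so the full $5,900 applies.
Elderly Relief Credit: income exceeds $144,100 by $4,450, which is 5 full-or-partial $1,000 increments; reduction = 5 × $65 = $325, leaving $854.
Tuition Credit: $148,550 is at or below the $150,300 threshold, so the full $9,470 applies.
Solar Installation Rebate: $148,550 is at or below the $151,700 threshold, so the full $475 applies.
Total: $5,900 + $854 + $9,470 + $475 = $16,699.

$16,699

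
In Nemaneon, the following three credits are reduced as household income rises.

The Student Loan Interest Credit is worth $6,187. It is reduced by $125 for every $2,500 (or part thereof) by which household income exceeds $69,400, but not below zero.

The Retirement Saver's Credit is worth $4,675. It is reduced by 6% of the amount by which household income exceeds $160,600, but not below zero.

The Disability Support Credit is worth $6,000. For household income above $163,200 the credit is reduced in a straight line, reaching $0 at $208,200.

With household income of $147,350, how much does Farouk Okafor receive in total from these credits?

Student Loan Interest Credit: income exceeds $69,400 by $77,950, which is 32 full-or-partial $2,500 increments; reduction = 32 × $125 = $4,000, leaving $2,187.
Retirement Saver's Credit: $147,350 is at or below the $160,600 threshold, so the full $4,675 applies.
Disability Support Credit: $147,350 is at or below the $163,200 threshold, so the full $6,000 applies.
Total: $2,187 + $4,675 + $6,000 = $12,862.

$12,862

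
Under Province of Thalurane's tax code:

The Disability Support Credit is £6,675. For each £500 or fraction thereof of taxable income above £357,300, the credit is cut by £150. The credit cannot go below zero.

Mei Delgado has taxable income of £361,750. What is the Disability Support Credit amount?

£5,325

Disability Support Credit: income exceeds £357,300 by £4,450, which is 9 full-or-partial £500 increments; reduction = 9 × £150 = £1,350, leaving £5,325.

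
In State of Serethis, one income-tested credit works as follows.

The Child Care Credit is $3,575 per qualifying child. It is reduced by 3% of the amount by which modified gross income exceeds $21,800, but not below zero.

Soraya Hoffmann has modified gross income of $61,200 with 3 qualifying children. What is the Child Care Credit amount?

$9,543

Child Care Credit: base = 3 × $3,575 = $10,725. 3% of the $39,400 excess over $21,800 is $1,182; credit = $10,725 − $1,182 = $9,543.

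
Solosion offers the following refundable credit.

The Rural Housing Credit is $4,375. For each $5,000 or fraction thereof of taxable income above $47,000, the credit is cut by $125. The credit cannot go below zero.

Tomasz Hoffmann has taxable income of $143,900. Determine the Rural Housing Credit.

$1,875

Rural Housing Credit: income exceeds $47,000 by $96,900, which is 20 full-or-partial $5,000 increments; reduction = 20 × $125 = $2,500, leaving $1,875.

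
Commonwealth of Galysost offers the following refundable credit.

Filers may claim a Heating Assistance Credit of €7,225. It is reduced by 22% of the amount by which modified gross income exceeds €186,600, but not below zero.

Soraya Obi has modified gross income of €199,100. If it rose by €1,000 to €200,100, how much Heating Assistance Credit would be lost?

At €199,100 — 22% of the €12,500 excess over €186,600 is €2,750; credit = €7,225 − €2,750 = €4,475.
At €200,100 — 22% of the €13,500 excess over €186,600 is €2,970; credit = €7,225 − €2,970 = €4,255.
Lost: €4,475 − €4,255 = €220.

€220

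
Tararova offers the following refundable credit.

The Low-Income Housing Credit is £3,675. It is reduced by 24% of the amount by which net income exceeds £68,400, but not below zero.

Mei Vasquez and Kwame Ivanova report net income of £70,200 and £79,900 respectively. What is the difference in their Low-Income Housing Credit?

£2,328

Mei (£70,200): Low-Income Housing Credit: 24% of the £1,800 excess over £68,400 is £432; credit = £3,675 − £432 = £3,243.
Kwame (£79,900): Low-Income Housing Credit: 24% of the £11,500 excess over £68,400 is £2,760; credit = £3,675 − £2,760 = £915.
Difference: |£3,243 − £915| = £2,328.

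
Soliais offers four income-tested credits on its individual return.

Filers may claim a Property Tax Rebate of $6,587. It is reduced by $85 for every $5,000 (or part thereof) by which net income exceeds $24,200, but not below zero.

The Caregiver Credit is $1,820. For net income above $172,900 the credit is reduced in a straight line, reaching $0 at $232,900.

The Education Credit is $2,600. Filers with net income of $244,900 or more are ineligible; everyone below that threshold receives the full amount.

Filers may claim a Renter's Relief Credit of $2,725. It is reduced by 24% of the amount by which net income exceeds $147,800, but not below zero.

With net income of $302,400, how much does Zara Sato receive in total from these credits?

$1,827

Property Tax Rebate: income exceeds $24,200 by $278,200, which is 56 full-or-partial $5,000 increments; reduction = 56 × $85 = $4,760, leaving $1,827.
Caregiver Credit: $302,400 is at or above $232,900, so the credit is $0.
Education Credit: $302,400 meets or exceeds the $244,900 cutoff, so the credit is $0.
Renter's Relief Credit: 24% of the $154,600 excess over $147,800 is $37,104 ≥ base, so the credit is $0.
Total: $1,827 + $0 + $0 + $0 = $1,827.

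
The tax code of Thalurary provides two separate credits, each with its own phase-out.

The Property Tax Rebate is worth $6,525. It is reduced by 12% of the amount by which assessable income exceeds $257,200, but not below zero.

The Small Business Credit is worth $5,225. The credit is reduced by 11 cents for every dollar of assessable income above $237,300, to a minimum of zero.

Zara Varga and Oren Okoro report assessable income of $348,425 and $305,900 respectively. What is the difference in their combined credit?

Zara ($348,425): Property Tax Rebate: 12% of the $91,225 excess over $257,200 is $10,947 ≥ base, so the credit is $0. Small Business Credit: 11% of the $111,125 excess over $237,300 is $12,223.75 ≥ base, so the credit is $0. total $0 + $0 = $0
Oren ($305,900): Property Tax Rebate: 12% of the $48,700 excess over $257,200 is $5,844; credit = $6,525 − $5,844 = $681. Small Business Credit: 11% of the $68,600 excess over $237,300 is $7,546 ≥ base, so the credit is $0. total $681 + $0 = $681
Difference: |$0 − $681| = $681.

$681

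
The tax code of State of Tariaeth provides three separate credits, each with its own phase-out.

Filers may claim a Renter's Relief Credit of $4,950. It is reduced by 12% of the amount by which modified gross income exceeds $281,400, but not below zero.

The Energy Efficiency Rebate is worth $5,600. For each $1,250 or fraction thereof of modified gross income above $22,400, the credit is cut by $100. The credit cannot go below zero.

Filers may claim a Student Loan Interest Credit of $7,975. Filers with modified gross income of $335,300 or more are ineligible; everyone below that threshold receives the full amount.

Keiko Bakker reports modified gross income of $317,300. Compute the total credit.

Renter's Relief Credit: 12% of the $35,900 excess over $281,400 is $4,308; credit = $4,950 − $4,308 = $642.
Energy Efficiency Rebate: income exceeds $22,400 by $294,900 → 236 increments × $100 = $23,600 ≥ base, so the credit is $0.
Student Loan Interest Credit: $317,300 is below the $335,300 cutoff, so the full $7,975 applies.
Total: $642 + $0 + $7,975 = $8,617.

$8,617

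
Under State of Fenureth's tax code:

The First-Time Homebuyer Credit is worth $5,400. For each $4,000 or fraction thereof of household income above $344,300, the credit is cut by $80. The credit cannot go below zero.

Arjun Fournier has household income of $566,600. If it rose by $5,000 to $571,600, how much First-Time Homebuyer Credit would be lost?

$80

At $566,600 — income exceeds $344,300 by $222,300, which is 56 full-or-partial $4,000 increments; reduction = 56 × $80 = $4,480, leaving $920.
At $571,600 — income exceeds $344,300 by $227,300, which is 57 full-or-partial $4,000 increments; reduction = 57 × $80 = $4,560, leaving $840.
Lost: $920 − $840 = $80.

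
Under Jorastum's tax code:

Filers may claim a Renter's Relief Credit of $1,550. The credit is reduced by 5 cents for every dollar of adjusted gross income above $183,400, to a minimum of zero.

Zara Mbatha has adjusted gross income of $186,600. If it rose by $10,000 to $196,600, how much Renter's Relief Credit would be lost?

$500

At $186,600 — 5% of the $3,200 excess over $183,400 is $160; credit = $1,550 − $160 = $1,390.
At $196,600 — 5% of the $13,200 excess over $183,400 is $660; credit = $1,550 − $660 = $890.
Lost: $1,390 − $890 = $500.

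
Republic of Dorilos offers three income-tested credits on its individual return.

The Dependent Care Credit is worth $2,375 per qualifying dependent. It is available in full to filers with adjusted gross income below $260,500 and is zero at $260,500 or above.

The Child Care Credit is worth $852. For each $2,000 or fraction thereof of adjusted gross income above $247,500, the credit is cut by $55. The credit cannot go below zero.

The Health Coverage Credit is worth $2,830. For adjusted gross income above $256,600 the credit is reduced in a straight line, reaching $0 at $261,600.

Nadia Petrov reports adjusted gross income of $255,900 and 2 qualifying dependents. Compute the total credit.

Dependent Care Credit: base = 2 × $2,375 = $4,750. $255,900 is below the $260,500 cutoff, so the full $4,750 applies.
Child Care Credit: income exceeds $247,500 by $8,400, which is 5 full-or-partial $2,000 increments; reduction = 5 × $55 = $275, leaving $577.
Health Coverage Credit: $255,900 is at or below the $256,600 threshold, so the full $2,830 applies.
Total: $4,750 + $577 + $2,830 = $8,157.

$8,157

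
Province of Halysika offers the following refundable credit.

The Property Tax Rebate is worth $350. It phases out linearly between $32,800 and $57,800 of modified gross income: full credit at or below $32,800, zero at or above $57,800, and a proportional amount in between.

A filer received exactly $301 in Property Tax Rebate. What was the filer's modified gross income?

$301 is 301/350 of the full $350, so 49/350 of the $25,000 range has been used: income = $32,800 + $25,000 × 49/350 = $36,300.

$36,300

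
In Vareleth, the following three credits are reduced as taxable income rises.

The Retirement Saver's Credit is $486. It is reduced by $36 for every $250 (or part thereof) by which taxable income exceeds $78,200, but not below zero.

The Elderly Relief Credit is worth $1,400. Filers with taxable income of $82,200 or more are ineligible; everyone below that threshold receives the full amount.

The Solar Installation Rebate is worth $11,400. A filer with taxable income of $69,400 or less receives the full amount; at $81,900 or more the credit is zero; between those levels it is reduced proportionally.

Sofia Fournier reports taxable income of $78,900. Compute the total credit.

Retirement Saver's Credit: income exceeds $78,200 by $700, which is 3 full-or-partial $250 increments; reduction = 3 × $36 = $108, leaving $378.
Elderly Relief Credit: $78,900 is below the $82,200 cutoff, so the full $1,400 applies.
Solar Installation Rebate: $78,900 is $9,500 into a $12,500 phase-out range, leaving 3,000/12,500 of the credit: $11,400 × 3,000/12,500 = $2,736.
Total: $378 + $1,400 + $2,736 = $4,514.

$4,514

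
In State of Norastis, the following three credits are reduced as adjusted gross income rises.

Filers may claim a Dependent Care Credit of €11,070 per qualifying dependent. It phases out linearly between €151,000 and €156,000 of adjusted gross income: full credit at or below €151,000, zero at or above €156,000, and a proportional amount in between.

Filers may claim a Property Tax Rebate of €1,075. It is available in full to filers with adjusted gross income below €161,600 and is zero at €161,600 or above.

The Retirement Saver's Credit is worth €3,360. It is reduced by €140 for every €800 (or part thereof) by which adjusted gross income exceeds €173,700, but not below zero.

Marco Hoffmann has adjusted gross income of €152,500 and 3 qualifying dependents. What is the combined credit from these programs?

€27,682

Dependent Care Credit: base = 3 × €11,070 = €33,210. €152,500 is €1,500 into a €5,000 phase-out range, leaving 3,500/5,000 of the credit: €33,210 × 3,500/5,000 = €23,247.
Property Tax Rebate: €152,500 is below the €161,600 cutoff, so the full €1,075 applies.
Retirement Saver's Credit: €152,500 is at or below the €173,700 threshold, so the full €3,360 applies.
Total: €23,247 + €1,075 + €3,360 = €27,682.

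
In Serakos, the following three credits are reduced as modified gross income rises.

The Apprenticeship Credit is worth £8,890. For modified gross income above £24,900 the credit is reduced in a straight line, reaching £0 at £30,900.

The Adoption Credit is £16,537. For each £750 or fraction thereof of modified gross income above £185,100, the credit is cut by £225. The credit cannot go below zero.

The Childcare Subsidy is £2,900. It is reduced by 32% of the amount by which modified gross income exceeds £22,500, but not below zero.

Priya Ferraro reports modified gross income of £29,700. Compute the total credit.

£18,911

Apprenticeship Credit: £29,700 is £4,800 into a £6,000 phase-out range, leaving 1,200/6,000 of the credit: £8,890 × 1,200/6,000 = £1,778.
Adoption Credit: £29,700 is at or below the £185,100 threshold, so the full £16,537 applies.
Childcare Subsidy: 32% of the £7,200 excess over £22,500 is £2,304; credit = £2,900 − £2,304 = £596.
Total: £1,778 + £16,537 + £596 = £18,911.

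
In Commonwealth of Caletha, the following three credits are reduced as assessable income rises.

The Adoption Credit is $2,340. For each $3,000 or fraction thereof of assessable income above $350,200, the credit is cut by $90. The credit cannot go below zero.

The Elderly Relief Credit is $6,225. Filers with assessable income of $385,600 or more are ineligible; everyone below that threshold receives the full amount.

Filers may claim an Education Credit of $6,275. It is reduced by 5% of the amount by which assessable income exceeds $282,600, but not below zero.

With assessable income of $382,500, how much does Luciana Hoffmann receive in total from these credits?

$8,855

Adoption Credit: income exceeds $350,200 by $32,300, which is 11 full-or-partial $3,000 increments; reduction = 11 × $90 = $990, leaving $1,350.
Elderly Relief Credit: $382,500 is below the $385,600 cutoff, so the full $6,225 applies.
Education Credit: 5% of the $99,900 excess over $282,600 is $4,995; credit = $6,275 − $4,995 = $1,280.
Total: $1,350 + $6,225 + $1,280 = $8,855.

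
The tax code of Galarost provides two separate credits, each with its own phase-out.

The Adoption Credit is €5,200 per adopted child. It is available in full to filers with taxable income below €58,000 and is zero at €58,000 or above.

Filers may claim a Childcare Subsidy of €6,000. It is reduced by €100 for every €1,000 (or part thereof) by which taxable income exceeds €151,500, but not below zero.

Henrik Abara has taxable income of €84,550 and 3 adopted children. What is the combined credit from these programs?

Adoption Credit: base = 3 × €5,200 = €15,600. €84,550 meets or exceeds the €58,000 cutoff, so the credit is €0.
Childcare Subsidy: €84,550 is at or below the €151,500 threshold, so the full €6,000 applies.
Total: €0 + €6,000 = €6,000.

€6,000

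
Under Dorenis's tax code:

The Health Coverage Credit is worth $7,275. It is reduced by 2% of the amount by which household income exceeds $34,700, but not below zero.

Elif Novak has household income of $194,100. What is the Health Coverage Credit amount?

$4,087

Health Coverage Credit: 2% of the $159,400 excess over $34,700 is $3,188; credit = $7,275 − $3,188 = $4,087.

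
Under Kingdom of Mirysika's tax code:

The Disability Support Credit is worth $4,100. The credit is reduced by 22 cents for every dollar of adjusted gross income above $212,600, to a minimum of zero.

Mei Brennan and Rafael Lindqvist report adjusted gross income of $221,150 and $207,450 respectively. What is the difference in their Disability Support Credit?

$1,881

Mei ($221,150): Disability Support Credit: 22% of the $8,550 excess over $212,600 is $1,881; credit = $4,100 − $1,881 = $2,219.
Rafael ($207,450): Disability Support Credit: $207,450 is at or below the $212,600 threshold, so the full $4,100 applies.
Difference: |$2,219 − $4,100| = $1,881.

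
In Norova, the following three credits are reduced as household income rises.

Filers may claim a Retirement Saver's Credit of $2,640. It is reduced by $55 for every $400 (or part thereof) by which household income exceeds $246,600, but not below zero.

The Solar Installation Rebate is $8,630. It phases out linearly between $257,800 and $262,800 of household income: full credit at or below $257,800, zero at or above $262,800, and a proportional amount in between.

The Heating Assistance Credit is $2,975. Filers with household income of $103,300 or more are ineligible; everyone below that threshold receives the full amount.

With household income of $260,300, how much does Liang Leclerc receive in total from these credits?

Retirement Saver's Credit: income exceeds $246,600 by $13,700, which is 35 full-or-partial $400 increments; reduction = 35 × $55 = $1,925, leaving $715.
Solar Installation Rebate: $260,300 is $2,500 into a $5,000 phase-out range, leaving 2,500/5,000 of the credit: $8,630 × 2,500/5,000 = $4,315.
Heating Assistance Credit: $260,300 meets or exceeds the $103,300 cutoff, so the credit is $0.
Total: $715 + $4,315 + $0 = $5,030.

$5,030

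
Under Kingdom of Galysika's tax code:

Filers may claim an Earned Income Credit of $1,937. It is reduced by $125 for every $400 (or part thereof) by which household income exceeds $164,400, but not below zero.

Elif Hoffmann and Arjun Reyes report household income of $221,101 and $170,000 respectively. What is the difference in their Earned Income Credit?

Elif ($221,101): Earned Income Credit: income exceeds $164,400 by $56,701 → 142 increments × $125 = $17,750 ≥ base, so the credit is $0.
Arjun ($170,000): Earned Income Credit: income exceeds $164,400 by $5,600, which is 14 full-or-partial $400 increments; reduction = 14 × $125 = $1,750, leaving $187.
Difference: |$0 − $187| = $187.

$187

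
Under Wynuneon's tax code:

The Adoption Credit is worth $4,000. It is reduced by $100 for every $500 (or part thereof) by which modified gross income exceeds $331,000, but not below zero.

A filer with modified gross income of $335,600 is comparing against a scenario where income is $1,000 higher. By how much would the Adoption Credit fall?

$200

At $335,600 — income exceeds $331,000 by $4,600, which is 10 full-or-partial $500 increments; reduction = 10 × $100 = $1,000, leaving $3,000.
At $336,600 — income exceeds $331,000 by $5,600, which is 12 full-or-partial $500 increments; reduction = 12 × $100 = $1,200, leaving $2,800.
Lost: $3,000 − $2,800 = $200.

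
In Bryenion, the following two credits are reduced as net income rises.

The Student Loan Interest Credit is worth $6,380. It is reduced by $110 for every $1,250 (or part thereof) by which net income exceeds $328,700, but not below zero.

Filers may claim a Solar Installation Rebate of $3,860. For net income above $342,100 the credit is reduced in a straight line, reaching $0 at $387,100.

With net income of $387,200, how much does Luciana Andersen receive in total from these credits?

Student Loan Interest Credit: income exceeds $328,700 by $58,500, which is 47 full-or-partial $1,250 increments; reduction = 47 × $110 = $5,170, leaving $1,210.
Solar Installation Rebate: $387,200 is at or above $387,100, so the credit is $0.
Total: $1,210 + $0 = $1,210.

$1,210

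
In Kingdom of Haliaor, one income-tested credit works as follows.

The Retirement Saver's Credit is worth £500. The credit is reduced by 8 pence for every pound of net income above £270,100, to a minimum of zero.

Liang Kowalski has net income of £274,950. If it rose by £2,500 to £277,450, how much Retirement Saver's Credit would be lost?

At £274,950 — 8% of the £4,850 excess over £270,100 is £388; credit = £500 − £388 = £112.
At £277,450 — 8% of the £7,350 excess over £270,100 is £588 ≥ base, so the credit is £0.
Lost: £112 − £0 = £112.

£112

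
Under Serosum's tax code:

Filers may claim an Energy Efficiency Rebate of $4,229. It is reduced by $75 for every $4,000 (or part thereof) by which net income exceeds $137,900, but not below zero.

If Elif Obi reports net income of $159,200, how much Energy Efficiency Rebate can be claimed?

$3,779

Energy Efficiency Rebate: income exceeds $137,900 by $21,300, which is 6 full-or-partial $4,000 increments; reduction = 6 × $75 = $450, leaving $3,779.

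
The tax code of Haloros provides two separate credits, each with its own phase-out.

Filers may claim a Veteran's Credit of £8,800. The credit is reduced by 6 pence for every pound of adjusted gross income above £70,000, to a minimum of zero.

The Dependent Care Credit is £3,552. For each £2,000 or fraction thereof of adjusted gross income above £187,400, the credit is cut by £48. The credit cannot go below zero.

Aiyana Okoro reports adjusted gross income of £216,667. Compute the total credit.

Veteran's Credit: 6% of the £146,667 excess over £70,000 is £8,800.02 ≥ base, so the credit is £0.
Dependent Care Credit: income exceeds £187,400 by £29,267, which is 15 full-or-partial £2,000 increments; reduction = 15 × £48 = £720, leaving £2,832.
Total: £0 + £2,832 = £2,832.

£2,832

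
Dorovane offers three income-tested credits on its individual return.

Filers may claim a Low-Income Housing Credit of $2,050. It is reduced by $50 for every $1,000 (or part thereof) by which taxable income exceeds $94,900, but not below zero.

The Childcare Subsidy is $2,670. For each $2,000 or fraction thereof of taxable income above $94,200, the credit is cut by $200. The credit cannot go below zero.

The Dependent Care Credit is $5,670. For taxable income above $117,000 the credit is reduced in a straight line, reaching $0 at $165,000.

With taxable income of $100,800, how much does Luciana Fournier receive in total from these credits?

$9,290

Low-Income Housing Credit: income exceeds $94,900 by $5,900, which is 6 full-or-partial $1,000 increments; reduction = 6 × $50 = $300, leaving $1,750.
Childcare Subsidy: income exceeds $94,200 by $6,600, which is 4 full-or-partial $2,000 increments; reduction = 4 × $200 = $800, leaving $1,870.
Dependent Care Credit: $100,800 is at or below the $117,000 threshold, so the full $5,670 applies.
Total: $1,750 + $1,870 + $5,670 = $9,290.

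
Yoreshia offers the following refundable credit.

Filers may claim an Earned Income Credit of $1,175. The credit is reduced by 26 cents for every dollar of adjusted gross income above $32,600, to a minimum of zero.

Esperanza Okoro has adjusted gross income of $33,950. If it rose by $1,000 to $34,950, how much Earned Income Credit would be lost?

$260

At $33,950 — 26% of the $1,350 excess over $32,600 is $351; credit = $1,175 − $351 = $824.
At $34,950 — 26% of the $2,350 excess over $32,600 is $611; credit = $1,175 − $611 = $564.
Lost: $824 − $564 = $260.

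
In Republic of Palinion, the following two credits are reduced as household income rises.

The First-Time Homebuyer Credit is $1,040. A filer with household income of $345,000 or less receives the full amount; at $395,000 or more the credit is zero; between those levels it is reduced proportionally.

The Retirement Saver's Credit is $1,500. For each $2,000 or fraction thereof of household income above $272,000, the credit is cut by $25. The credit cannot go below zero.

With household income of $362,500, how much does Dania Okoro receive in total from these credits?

First-Time Homebuyer Credit: $362,500 is $17,500 into a $50,000 phase-out range, leaving 32,500/50,000 of the credit: $1,040 × 32,500/50,000 = $676.
Retirement Saver's Credit: income exceeds $272,000 by $90,500, which is 46 full-or-partial $2,000 increments; reduction = 46 × $25 = $1,150, leaving $350.
Total: $676 + $350 = $1,026.

$1,026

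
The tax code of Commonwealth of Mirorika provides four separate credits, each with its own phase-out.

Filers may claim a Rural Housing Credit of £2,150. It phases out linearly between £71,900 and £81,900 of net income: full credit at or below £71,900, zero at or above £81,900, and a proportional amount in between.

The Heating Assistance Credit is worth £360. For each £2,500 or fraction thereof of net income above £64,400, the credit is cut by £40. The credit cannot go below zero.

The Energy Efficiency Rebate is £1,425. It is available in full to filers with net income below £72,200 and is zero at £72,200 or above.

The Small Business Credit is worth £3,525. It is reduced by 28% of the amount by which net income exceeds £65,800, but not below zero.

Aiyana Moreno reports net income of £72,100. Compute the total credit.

£5,493

Rural Housing Credit: £72,100 is £200 into a £10,000 phase-out range, leaving 9,800/10,000 of the credit: £2,150 × 9,800/10,000 = £2,107.
Heating Assistance Credit: income exceeds £64,400 by £7,700, which is 4 full-or-partial £2,500 increments; reduction = 4 × £40 = £160, leaving £200.
Energy Efficiency Rebate: £72,100 is below the £72,200 cutoff, so the full £1,425 applies.
Small Business Credit: 28% of the £6,300 excess over £65,800 is £1,764; credit = £3,525 − £1,764 = £1,761.
Total: £2,107 + £200 + £1,425 + £1,761 = £5,493.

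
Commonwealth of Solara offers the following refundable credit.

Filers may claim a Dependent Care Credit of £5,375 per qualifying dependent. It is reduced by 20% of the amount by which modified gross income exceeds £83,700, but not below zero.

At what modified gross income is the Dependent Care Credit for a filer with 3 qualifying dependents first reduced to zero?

Full credit = 3 × £5,375 = £16,125.
The credit falls by 20% of each pound above £83,700, so it reaches zero when the excess is £16,125 / 20% = £80,625: income = £83,700 + £80,625 = £164,325.

£164,325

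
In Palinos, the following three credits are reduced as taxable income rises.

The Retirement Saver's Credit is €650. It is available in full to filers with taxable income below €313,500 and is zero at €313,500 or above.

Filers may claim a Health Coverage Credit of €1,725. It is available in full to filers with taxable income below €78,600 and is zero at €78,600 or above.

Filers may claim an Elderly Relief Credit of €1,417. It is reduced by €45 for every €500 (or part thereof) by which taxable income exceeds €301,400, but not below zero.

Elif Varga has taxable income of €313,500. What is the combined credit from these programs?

Retirement Saver's Credit: €313,500 meets or exceeds the €313,500 cutoff, so the credit is €0.
Health Coverage Credit: €313,500 meets or exceeds the €78,600 cutoff, so the credit is €0.
Elderly Relief Credit: income exceeds €301,400 by €12,100, which is 25 full-or-partial €500 increments; reduction = 25 × €45 = €1,125, leaving €292.
Total: €0 + €0 + €292 = €292.

€292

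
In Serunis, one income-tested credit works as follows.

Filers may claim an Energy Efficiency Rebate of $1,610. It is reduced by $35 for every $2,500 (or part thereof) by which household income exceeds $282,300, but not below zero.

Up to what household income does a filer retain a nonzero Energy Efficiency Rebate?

$394,800

After 45 increments the reduction is 45 × $35 = $1,575, leaving $35; one more increment wipes it out. Increment 45 ends at excess 45 × $2,500 = $112,500, so the highest qualifying income is $282,300 + $112,500 = $394,800.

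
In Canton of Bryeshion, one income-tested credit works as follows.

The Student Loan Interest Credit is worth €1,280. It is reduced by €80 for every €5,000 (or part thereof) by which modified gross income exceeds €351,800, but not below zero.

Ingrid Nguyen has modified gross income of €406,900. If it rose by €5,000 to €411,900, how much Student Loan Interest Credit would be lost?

€80

At €406,900 — income exceeds €351,800 by €55,100, which is 12 full-or-partial €5,000 increments; reduction = 12 × €80 = €960, leaving €320.
At €411,900 — income exceeds €351,800 by €60,100, which is 13 full-or-partial €5,000 increments; reduction = 13 × €80 = €1,040, leaving €240.
Lost: €320 − €240 = €80.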